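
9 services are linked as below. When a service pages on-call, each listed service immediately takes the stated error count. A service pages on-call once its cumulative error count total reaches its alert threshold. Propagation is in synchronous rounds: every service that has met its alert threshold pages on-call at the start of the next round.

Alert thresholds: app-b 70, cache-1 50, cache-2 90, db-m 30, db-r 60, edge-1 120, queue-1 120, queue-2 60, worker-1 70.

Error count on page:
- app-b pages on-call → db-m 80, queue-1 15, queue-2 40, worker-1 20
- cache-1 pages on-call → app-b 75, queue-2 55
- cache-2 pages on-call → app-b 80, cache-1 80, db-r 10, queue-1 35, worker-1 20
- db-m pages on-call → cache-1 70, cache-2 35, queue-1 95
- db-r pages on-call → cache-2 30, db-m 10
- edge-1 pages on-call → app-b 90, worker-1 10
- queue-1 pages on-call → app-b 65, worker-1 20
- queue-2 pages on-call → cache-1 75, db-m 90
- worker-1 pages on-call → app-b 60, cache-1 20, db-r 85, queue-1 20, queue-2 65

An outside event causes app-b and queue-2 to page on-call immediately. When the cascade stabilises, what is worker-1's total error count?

Round 1 — app-b, queue-2 page on-call (initial).
  cache-1: +75 → 75 ≥ 50
  db-m: +80+90 → 170 ≥ 30
  queue-1: +15 → 15 < 120
  worker-1: +20 → 20 < 70
Round 2 — cache-1, db-m page on-call.
  cache-2: +35 → 35 < 90
  queue-1: +95 → 110 < 120
No further pages.

20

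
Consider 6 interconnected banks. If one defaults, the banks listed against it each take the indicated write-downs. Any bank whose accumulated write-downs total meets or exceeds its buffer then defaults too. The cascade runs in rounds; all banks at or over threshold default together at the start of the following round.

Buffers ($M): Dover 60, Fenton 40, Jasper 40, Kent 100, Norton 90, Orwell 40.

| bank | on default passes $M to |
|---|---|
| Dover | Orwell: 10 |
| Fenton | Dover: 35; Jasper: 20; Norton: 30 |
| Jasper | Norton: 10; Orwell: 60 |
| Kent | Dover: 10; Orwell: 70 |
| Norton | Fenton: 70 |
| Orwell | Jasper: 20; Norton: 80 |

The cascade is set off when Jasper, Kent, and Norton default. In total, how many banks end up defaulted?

5

Round 1 — Jasper, Kent, Norton default (initial).
  Dover: +10 → 10 < 60
  Fenton: +70 → 70 ≥ 40
  Orwell: +60+70 → 130 ≥ 40
Round 2 — Fenton, Orwell default.
  Dover: +35 → 45 < 60
No further defaults.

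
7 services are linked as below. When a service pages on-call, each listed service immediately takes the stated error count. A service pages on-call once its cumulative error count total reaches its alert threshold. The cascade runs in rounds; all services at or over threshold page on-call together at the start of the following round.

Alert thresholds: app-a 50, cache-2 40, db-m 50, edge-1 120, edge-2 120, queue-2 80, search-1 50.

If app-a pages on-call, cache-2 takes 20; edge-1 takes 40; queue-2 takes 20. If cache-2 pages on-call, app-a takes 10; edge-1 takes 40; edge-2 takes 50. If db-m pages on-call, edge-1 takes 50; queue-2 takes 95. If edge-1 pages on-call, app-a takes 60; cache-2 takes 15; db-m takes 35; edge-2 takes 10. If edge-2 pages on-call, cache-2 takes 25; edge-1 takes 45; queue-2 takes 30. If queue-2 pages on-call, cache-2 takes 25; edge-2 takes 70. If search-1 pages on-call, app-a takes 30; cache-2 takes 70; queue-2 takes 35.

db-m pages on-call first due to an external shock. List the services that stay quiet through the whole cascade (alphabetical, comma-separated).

Round 1 — db-m pages on-call (initial).
  edge-1: +50 → 50 < 120
  queue-2: +95 → 95 ≥ 80
Round 2 — queue-2 pages on-call.
  cache-2: +25 → 25 < 40
  edge-2: +70 → 70 < 120
No further pages.

app-a, cache-2, edge-1, edge-2, search-1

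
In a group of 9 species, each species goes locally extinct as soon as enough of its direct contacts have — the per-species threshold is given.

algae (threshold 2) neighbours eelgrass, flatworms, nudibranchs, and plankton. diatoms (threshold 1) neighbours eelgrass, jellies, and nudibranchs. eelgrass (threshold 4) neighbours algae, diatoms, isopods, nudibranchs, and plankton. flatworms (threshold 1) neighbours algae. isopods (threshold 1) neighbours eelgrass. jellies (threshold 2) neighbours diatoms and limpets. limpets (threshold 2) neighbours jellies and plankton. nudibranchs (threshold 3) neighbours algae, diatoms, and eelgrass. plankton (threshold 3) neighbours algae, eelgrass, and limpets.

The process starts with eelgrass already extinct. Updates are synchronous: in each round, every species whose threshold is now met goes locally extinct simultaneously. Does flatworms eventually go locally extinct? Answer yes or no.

Round 1 — eelgrass goes locally extinct (initial).
Round 2 — checking thresholds:
  algae: 1 of 4 neighbours < 2, holds.
  diatoms: 1 of 3 neighbours ≥ 1, goes locally extinct.
  isopods: 1 of 1 neighbours ≥ 1, goes locally extinct.
  nudibranchs: 1 of 3 neighbours < 3, holds.
  plankton: 1 of 3 neighbours < 3, holds.
Round 3 — no new extinctions; cascade stops.

no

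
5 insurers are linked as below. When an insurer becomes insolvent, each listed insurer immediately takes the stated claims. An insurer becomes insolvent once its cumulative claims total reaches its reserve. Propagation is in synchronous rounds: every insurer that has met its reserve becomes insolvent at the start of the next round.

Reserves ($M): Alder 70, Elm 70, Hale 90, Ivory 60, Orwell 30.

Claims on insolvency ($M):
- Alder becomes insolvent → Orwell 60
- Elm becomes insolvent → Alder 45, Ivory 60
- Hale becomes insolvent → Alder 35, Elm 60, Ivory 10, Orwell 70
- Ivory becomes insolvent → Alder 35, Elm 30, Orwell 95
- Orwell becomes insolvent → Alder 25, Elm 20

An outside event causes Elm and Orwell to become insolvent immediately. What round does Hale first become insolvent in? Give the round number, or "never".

Round 1 — Elm, Orwell become insolvent (initial).
  Alder: +45+25 → 70 ≥ 70
  Ivory: +60 → 60 ≥ 60
Round 2 — Alder, Ivory become insolvent.
No further insolvencies.

never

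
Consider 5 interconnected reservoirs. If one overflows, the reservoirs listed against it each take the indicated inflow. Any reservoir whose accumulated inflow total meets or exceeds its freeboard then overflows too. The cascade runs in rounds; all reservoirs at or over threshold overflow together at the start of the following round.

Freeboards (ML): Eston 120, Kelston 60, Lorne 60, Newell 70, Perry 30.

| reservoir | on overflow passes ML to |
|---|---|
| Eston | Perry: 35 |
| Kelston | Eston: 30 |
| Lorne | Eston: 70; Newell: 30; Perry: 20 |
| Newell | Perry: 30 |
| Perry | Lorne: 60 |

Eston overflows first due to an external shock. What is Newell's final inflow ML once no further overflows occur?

30

Round 1 — Eston overflows (initial).
  Perry: +35 → 35 ≥ 30
Round 2 — Perry overflows.
  Lorne: +60 → 60 ≥ 60
Round 3 — Lorne overflows.
  Newell: +30 → 30 < 70
No further overflows.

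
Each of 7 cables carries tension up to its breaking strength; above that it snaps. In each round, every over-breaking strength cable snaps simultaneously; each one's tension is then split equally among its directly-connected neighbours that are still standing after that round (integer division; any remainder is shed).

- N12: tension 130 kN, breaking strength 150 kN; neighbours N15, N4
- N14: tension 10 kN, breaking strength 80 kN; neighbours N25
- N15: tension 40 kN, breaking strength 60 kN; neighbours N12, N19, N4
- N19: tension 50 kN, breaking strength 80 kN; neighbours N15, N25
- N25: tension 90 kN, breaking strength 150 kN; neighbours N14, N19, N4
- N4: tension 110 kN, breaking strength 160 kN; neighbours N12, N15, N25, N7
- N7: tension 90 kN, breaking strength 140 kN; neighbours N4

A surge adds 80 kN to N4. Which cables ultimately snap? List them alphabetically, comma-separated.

Round 1 — N4 at 190 > 160. N4 snaps.
  N4 sheds 190 kN to N12, N15, N25, N7: 47 each (2 lost).
    N12: 130+47 = 177 > 150
    N15: 40+47 = 87 > 60
    N25: 90+47 = 137 ≤ 150
    N7: 90+47 = 137 ≤ 140
Round 2 — N12, N15 snap.
  N12 sheds 177 kN: no online neighbours, lost.
  N15 sheds 87 kN to N19: 87 each.
    N19: 50+87 = 137 > 80
Round 3 — N19 snaps.
  N19 sheds 137 kN to N25: 137 each.
    N25: 137+137 = 274 > 150
Round 4 — N25 snaps.
  N25 sheds 274 kN to N14: 274 each.
    N14: 10+274 = 284 > 80
Round 5 — N14 snaps.
  N14 sheds 284 kN: no online neighbours, lost.
No further breaks.

N12, N14, N15, N19, N25, N4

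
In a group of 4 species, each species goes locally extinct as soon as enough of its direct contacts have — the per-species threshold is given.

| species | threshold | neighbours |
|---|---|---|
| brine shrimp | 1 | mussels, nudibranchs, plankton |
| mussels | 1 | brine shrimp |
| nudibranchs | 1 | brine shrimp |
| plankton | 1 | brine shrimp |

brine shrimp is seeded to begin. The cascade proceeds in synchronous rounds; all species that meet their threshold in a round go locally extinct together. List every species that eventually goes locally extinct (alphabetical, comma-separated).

brine shrimp, mussels, nudibranchs, plankton

Round 1 — brine shrimp goes locally extinct (initial).
Round 2 — checking thresholds:
  mussels: 1 of 1 neighbours ≥ 1, goes locally extinct.
  nudibranchs: 1 of 1 neighbours ≥ 1, goes locally extinct.
  plankton: 1 of 1 neighbours ≥ 1, goes locally extinct.
Round 3 — no new extinctions; cascade stops.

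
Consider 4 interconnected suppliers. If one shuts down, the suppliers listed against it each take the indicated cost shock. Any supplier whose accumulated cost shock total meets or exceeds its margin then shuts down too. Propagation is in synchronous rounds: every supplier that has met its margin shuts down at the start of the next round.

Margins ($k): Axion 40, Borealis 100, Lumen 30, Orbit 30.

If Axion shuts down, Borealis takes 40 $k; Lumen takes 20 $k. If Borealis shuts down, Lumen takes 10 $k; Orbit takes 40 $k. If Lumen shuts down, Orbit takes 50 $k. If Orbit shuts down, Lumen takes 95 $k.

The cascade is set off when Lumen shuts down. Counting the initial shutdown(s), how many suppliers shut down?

2

Round 1 — Lumen shuts down (initial).
  Orbit: +50 → 50 ≥ 30
Round 2 — Orbit shuts down.
No further shutdowns.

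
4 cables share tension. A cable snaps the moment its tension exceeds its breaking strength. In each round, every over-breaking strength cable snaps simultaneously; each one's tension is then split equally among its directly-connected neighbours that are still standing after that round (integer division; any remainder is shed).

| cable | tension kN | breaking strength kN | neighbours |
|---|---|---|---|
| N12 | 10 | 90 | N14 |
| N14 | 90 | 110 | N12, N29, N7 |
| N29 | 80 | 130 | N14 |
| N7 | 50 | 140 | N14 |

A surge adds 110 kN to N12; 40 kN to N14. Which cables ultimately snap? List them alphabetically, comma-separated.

Round 1 — N12 at 120 > 90; N14 at 130 > 110. N12, N14 snap.
  N12 sheds 120 kN: no online neighbours, lost.
  N14 sheds 130 kN to N29, N7: 65 each.
    N29: 80+65 = 145 > 130
    N7: 50+65 = 115 ≤ 140
Round 2 — N29 snaps.
  N29 sheds 145 kN: no online neighbours, lost.
No further breaks.

N12, N14, N29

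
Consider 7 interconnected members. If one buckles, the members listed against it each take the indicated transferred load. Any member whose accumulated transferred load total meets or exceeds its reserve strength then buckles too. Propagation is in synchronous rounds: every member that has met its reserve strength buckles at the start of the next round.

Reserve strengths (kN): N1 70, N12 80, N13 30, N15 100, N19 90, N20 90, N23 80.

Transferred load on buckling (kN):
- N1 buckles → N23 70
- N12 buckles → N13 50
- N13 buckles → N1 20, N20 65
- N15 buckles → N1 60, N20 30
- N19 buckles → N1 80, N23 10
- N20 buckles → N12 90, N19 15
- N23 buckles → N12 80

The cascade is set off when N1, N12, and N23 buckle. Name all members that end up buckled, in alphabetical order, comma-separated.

N1, N12, N13, N23

Round 1 — N1, N12, N23 buckle (initial).
  N13: +50 → 50 ≥ 30
Round 2 — N13 buckles.
  N20: +65 → 65 < 90
No further bucklings.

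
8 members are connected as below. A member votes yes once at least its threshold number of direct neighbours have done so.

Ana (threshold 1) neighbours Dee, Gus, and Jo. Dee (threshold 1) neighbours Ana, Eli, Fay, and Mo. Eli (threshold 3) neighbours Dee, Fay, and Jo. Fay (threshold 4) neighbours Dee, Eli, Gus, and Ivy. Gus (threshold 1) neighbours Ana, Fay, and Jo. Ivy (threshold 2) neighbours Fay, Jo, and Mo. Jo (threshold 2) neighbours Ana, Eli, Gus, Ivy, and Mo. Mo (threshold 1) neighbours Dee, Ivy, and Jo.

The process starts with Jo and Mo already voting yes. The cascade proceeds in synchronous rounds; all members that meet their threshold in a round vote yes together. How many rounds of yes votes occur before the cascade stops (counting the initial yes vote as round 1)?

Round 1 — Jo, Mo vote yes (initial).
Round 2 — checking thresholds:
  Ana: 1 of 3 neighbours ≥ 1, votes yes.
  Dee: 1 of 4 neighbours ≥ 1, votes yes.
  Eli: 1 of 3 neighbours < 3, holds.
  Gus: 1 of 3 neighbours ≥ 1, votes yes.
  Ivy: 2 of 3 neighbours ≥ 2, votes yes.
Round 3 — no new yes votes; cascade stops.

2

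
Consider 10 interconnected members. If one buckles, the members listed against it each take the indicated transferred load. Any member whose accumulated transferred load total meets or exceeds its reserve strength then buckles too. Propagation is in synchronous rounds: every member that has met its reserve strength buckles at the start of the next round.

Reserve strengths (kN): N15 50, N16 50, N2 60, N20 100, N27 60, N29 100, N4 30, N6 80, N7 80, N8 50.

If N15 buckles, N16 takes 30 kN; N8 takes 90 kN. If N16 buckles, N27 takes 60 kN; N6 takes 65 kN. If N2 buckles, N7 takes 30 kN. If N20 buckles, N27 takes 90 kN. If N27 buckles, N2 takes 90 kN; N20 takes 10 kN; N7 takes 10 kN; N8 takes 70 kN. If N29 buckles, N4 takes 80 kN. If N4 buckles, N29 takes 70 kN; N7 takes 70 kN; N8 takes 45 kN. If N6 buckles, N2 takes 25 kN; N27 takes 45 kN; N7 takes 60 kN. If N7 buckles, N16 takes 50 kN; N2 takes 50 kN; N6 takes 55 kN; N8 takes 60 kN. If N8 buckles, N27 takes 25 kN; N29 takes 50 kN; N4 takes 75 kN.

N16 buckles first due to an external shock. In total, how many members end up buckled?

Round 1 — N16 buckles (initial).
  N27: +60 → 60 ≥ 60
  N6: +65 → 65 < 80
Round 2 — N27 buckles.
  N2: +90 → 90 ≥ 60
  N20: +10 → 10 < 100
  N7: +10 → 10 < 80
  N8: +70 → 70 ≥ 50
Round 3 — N2, N8 buckle.
  N29: +50 → 50 < 100
  N4: +75 → 75 ≥ 30
  N7: +30 → 40 < 80
Round 4 — N4 buckles.
  N29: +70 → 120 ≥ 100
  N7: +70 → 110 ≥ 80
Round 5 — N29, N7 buckle.
  N6: +55 → 120 ≥ 80
Round 6 — N6 buckles.
No further bucklings.

8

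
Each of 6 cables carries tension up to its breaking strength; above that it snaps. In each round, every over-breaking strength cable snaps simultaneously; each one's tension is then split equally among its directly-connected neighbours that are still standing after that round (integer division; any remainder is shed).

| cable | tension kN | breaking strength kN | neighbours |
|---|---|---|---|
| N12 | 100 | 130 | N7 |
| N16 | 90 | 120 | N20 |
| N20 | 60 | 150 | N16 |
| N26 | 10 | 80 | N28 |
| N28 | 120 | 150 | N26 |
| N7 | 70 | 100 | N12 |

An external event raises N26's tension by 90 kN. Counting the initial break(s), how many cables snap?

Round 1 — N26 at 100 > 80. N26 snaps.
  N26 sheds 100 kN to N28: 100 each.
    N28: 120+100 = 220 > 150
Round 2 — N28 snaps.
  N28 sheds 220 kN: no online neighbours, lost.
No further breaks.

2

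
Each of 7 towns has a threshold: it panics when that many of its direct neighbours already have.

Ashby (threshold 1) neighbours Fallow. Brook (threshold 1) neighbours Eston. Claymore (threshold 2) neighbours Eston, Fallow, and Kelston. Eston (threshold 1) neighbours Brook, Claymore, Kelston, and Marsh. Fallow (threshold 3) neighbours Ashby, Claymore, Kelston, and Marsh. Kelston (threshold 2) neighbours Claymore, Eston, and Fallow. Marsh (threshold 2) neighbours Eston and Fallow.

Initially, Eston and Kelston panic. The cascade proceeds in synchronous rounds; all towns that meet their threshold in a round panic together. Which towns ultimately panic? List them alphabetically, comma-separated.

Brook, Claymore, Eston, Kelston

Round 1 — Eston, Kelston panic (initial).
Round 2 — checking thresholds:
  Brook: 1 of 1 neighbours ≥ 1, panics.
  Claymore: 2 of 3 neighbours ≥ 2, panics.
  Fallow: 1 of 4 neighbours < 3, not yet.
  Marsh: 1 of 2 neighbours < 2, not yet.
Round 3 — no new panics; cascade stops.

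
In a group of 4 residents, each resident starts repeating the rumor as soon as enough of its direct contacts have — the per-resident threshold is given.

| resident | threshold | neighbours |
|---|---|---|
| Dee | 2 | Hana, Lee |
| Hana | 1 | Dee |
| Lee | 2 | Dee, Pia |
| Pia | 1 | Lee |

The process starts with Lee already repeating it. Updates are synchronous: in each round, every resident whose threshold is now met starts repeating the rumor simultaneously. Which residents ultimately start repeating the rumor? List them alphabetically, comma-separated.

Lee, Pia

Round 1 — Lee starts repeating the rumor (initial).
Round 2 — checking thresholds:
  Dee: 1 of 2 neighbours < 2, holds.
  Pia: 1 of 1 neighbours ≥ 1, starts repeating the rumor.
Round 3 — no new spreads; cascade stops.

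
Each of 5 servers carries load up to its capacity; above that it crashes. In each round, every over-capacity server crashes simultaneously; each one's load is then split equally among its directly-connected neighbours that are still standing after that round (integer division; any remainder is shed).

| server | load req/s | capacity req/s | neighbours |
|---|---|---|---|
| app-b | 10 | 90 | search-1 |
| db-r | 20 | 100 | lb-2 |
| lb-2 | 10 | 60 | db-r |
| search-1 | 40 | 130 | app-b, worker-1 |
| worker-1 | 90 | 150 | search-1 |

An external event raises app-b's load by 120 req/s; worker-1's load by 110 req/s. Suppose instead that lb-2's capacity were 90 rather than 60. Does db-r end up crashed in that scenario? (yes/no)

With lb-2's capacity at 90:
Round 1 — app-b at 130 > 90; worker-1 at 200 > 150. app-b, worker-1 crash.
  app-b sheds 130 req/s to search-1: 130 each.
    search-1: 40+130 = 170 > 130
  worker-1 sheds 200 req/s to search-1: 200 each.
    search-1: 170+200 = 370 > 130
Round 2 — search-1 crashes.
  search-1 sheds 370 req/s: no online neighbours, lost.
No further crashes.

no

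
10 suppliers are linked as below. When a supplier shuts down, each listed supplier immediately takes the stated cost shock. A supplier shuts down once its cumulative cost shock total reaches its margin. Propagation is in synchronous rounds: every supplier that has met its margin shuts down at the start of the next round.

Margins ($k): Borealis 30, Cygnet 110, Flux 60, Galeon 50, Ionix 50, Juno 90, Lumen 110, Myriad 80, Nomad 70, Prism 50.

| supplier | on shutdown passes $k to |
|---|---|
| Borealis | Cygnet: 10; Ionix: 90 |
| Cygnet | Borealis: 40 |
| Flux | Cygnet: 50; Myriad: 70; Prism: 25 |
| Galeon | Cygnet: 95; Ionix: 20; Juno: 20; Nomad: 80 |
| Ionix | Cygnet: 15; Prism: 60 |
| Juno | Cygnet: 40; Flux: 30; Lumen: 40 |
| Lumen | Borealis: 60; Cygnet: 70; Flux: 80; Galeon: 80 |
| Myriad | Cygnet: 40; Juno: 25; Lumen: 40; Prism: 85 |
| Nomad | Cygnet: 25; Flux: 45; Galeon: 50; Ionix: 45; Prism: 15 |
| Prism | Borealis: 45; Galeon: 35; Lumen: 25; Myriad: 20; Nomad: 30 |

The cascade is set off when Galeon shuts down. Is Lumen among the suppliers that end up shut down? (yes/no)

Round 1 — Galeon shuts down (initial).
  Cygnet: +95 → 95 < 110
  Ionix: +20 → 20 < 50
  Juno: +20 → 20 < 90
  Nomad: +80 → 80 ≥ 70
Round 2 — Nomad shuts down.
  Cygnet: +25 → 120 ≥ 110
  Flux: +45 → 45 < 60
  Ionix: +45 → 65 ≥ 50
  Prism: +15 → 15 < 50
Round 3 — Cygnet, Ionix shut down.
  Borealis: +40 → 40 ≥ 30
  Prism: +60 → 75 ≥ 50
Round 4 — Borealis, Prism shut down.
  Lumen: +25 → 25 < 110
  Myriad: +20 → 20 < 80
No further shutdowns.

no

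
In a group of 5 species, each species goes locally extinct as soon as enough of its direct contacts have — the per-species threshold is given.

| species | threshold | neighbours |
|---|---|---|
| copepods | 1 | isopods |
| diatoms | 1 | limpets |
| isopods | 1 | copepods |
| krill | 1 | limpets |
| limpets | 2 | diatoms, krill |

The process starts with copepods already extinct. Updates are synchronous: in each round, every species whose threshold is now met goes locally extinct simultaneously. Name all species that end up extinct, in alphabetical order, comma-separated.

copepods, isopods

Round 1 — copepods goes locally extinct (initial).
Round 2 — checking thresholds:
  isopods: 1 of 1 neighbours ≥ 1, goes locally extinct.
Round 3 — no new extinctions; cascade stops.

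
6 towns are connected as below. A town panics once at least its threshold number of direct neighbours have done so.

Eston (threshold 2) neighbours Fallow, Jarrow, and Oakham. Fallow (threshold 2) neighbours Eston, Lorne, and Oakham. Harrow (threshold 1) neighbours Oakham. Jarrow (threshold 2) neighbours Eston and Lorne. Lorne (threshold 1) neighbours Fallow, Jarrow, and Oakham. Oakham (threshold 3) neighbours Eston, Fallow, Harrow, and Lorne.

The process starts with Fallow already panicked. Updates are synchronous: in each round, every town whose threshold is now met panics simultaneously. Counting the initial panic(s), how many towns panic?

2

Round 1 — Fallow panics (initial).
Round 2 — checking thresholds:
  Eston: 1 of 3 neighbours < 2, below threshold.
  Lorne: 1 of 3 neighbours ≥ 1, panics.
  Oakham: 1 of 4 neighbours < 3, below threshold.
Round 3 — no new panics; cascade stops.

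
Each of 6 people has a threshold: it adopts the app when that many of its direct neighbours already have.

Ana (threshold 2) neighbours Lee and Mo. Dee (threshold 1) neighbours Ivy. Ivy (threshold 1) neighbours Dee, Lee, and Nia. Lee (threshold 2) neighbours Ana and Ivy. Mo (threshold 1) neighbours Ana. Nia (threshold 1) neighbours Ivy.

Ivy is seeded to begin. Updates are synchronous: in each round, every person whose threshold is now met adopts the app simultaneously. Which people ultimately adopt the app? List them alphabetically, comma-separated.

Dee, Ivy, Nia

Round 1 — Ivy adopts the app (initial).
Round 2 — checking thresholds:
  Dee: 1 of 1 neighbours ≥ 1, adopts the app.
  Lee: 1 of 2 neighbours < 2, not yet.
  Nia: 1 of 1 neighbours ≥ 1, adopts the app.
Round 3 — no new adoptions; cascade stops.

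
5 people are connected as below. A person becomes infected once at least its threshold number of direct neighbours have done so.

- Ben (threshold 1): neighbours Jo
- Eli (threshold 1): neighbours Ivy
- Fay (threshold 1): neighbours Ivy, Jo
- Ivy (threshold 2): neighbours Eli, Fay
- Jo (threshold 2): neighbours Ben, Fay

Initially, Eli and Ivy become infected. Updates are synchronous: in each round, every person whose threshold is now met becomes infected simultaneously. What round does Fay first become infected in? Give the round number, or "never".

2

Round 1 — Eli, Ivy become infected (initial).
Round 2 — checking thresholds:
  Fay: 1 of 2 neighbours ≥ 1, becomes infected.
Round 3 — no new infections; cascade stops.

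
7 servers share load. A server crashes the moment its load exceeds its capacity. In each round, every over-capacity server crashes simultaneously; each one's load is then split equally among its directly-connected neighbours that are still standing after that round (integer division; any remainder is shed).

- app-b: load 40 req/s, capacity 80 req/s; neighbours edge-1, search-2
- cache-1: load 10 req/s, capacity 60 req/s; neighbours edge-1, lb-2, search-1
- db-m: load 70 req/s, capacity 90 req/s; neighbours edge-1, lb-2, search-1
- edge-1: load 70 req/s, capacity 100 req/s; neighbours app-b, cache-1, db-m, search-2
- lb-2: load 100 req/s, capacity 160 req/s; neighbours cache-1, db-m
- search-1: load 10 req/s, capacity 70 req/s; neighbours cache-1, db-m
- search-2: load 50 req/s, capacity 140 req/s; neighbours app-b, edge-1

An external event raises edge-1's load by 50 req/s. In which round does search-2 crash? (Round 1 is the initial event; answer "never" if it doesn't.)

Round 1 — edge-1 at 120 > 100. edge-1 crashes.
  edge-1 sheds 120 req/s to app-b, cache-1, db-m, search-2: 30 each.
    app-b: 40+30 = 70 ≤ 80
    cache-1: 10+30 = 40 ≤ 60
    db-m: 70+30 = 100 > 90
    search-2: 50+30 = 80 ≤ 140
Round 2 — db-m crashes.
  db-m sheds 100 req/s to lb-2, search-1: 50 each.
    lb-2: 100+50 = 150 ≤ 160
    search-1: 10+50 = 60 ≤ 70
No further crashes.

never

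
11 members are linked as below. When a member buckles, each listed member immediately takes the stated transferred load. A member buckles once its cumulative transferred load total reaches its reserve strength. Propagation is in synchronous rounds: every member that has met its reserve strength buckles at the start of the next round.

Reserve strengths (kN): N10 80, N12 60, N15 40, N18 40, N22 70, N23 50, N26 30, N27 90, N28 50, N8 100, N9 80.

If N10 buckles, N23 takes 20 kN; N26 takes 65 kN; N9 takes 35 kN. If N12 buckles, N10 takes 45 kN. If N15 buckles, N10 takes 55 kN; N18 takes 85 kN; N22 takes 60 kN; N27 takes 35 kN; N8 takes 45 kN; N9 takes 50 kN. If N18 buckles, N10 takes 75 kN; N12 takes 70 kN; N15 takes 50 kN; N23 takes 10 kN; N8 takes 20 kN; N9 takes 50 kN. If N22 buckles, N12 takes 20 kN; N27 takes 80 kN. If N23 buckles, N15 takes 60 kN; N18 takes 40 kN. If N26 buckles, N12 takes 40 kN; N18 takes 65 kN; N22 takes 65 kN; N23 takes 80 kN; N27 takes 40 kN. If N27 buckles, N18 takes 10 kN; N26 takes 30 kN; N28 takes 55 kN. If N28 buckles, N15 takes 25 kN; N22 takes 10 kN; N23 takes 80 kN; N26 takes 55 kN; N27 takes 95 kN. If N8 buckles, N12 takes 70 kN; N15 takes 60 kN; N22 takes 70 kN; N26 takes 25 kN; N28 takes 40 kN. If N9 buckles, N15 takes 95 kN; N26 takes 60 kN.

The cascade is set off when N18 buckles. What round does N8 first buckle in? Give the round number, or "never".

Round 1 — N18 buckles (initial).
  N10: +75 → 75 < 80
  N12: +70 → 70 ≥ 60
  N15: +50 → 50 ≥ 40
  N23: +10 → 10 < 50
  N8: +20 → 20 < 100
  N9: +50 → 50 < 80
Round 2 — N12, N15 buckle.
  N10: +45+55 → 175 ≥ 80
  N22: +60 → 60 < 70
  N27: +35 → 35 < 90
  N8: +45 → 65 < 100
  N9: +50 → 100 ≥ 80
Round 3 — N10, N9 buckle.
  N23: +20 → 30 < 50
  N26: +65+60 → 125 ≥ 30
Round 4 — N26 buckles.
  N22: +65 → 125 ≥ 70
  N23: +80 → 110 ≥ 50
  N27: +40 → 75 < 90
Round 5 — N22, N23 buckle.
  N27: +80 → 155 ≥ 90
Round 6 — N27 buckles.
  N28: +55 → 55 ≥ 50
Round 7 — N28 buckles.
No further bucklings.

never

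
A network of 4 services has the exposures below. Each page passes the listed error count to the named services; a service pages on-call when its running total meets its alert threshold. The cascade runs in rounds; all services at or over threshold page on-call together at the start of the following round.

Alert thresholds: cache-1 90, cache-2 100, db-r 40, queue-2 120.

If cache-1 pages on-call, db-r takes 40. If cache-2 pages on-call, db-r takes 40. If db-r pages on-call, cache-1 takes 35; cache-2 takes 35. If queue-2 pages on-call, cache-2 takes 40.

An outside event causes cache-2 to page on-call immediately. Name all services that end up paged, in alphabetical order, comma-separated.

Round 1 — cache-2 pages on-call (initial).
  db-r: +40 → 40 ≥ 40
Round 2 — db-r pages on-call.
  cache-1: +35 → 35 < 90
No further pages.

cache-2, db-r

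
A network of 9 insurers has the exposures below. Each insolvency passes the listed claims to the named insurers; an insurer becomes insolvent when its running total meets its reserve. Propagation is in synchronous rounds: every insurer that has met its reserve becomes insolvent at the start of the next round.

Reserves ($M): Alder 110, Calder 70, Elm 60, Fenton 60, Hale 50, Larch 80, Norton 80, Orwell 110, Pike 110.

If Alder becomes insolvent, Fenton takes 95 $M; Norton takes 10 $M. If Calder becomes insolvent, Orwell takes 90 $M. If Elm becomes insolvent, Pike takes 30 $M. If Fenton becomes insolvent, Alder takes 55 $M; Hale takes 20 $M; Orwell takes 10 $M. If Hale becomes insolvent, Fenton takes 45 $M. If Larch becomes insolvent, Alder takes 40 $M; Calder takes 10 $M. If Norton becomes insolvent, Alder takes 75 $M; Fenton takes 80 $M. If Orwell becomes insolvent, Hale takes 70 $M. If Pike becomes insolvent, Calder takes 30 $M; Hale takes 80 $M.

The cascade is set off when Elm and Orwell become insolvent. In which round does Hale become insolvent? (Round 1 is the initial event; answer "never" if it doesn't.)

2

Round 1 — Elm, Orwell become insolvent (initial).
  Hale: +70 → 70 ≥ 50
  Pike: +30 → 30 < 110
Round 2 — Hale becomes insolvent.
  Fenton: +45 → 45 < 60
No further insolvencies.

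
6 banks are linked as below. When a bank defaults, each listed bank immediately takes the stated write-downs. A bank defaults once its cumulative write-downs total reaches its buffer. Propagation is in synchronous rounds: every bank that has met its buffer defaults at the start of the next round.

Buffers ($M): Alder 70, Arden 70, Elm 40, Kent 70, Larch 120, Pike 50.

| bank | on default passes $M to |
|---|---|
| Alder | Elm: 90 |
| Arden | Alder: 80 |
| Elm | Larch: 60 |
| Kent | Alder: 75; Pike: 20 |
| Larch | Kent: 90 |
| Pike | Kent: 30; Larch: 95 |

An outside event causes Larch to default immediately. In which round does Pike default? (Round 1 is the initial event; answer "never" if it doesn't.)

Round 1 — Larch defaults (initial).
  Kent: +90 → 90 ≥ 70
Round 2 — Kent defaults.
  Alder: +75 → 75 ≥ 70
  Pike: +20 → 20 < 50
Round 3 — Alder defaults.
  Elm: +90 → 90 ≥ 40
Round 4 — Elm defaults.
No further defaults.

never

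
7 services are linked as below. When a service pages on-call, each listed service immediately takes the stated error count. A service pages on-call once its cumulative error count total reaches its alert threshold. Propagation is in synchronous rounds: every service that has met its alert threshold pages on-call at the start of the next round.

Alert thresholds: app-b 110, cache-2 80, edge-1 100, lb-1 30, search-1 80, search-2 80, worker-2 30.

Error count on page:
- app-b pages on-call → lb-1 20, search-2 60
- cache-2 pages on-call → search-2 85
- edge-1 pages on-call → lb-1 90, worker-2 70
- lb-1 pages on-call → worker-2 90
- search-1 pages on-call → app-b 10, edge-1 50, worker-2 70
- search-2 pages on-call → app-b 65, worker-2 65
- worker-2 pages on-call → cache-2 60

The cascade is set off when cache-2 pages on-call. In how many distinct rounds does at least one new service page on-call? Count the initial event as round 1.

Round 1 — cache-2 pages on-call (initial).
  search-2: +85 → 85 ≥ 80
Round 2 — search-2 pages on-call.
  app-b: +65 → 65 < 110
  worker-2: +65 → 65 ≥ 30
Round 3 — worker-2 pages on-call.
No further pages.

3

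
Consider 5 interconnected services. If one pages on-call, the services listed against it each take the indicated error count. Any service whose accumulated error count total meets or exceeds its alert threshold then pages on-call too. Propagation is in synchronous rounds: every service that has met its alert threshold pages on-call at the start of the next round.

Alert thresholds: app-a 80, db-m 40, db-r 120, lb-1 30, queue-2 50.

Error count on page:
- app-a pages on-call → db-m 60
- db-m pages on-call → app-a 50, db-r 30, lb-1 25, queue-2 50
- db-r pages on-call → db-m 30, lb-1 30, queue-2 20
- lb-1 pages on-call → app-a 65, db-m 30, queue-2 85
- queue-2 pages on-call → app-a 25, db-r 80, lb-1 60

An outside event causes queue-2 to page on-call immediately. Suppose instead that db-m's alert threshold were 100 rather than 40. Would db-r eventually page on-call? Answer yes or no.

With db-m's alert threshold at 100:
Round 1 — queue-2 pages on-call (initial).
  app-a: +25 → 25 < 80
  db-r: +80 → 80 < 120
  lb-1: +60 → 60 ≥ 30
Round 2 — lb-1 pages on-call.
  app-a: +65 → 90 ≥ 80
  db-m: +30 → 30 < 100
Round 3 — app-a pages on-call.
  db-m: +60 → 90 < 100
No further pages.

no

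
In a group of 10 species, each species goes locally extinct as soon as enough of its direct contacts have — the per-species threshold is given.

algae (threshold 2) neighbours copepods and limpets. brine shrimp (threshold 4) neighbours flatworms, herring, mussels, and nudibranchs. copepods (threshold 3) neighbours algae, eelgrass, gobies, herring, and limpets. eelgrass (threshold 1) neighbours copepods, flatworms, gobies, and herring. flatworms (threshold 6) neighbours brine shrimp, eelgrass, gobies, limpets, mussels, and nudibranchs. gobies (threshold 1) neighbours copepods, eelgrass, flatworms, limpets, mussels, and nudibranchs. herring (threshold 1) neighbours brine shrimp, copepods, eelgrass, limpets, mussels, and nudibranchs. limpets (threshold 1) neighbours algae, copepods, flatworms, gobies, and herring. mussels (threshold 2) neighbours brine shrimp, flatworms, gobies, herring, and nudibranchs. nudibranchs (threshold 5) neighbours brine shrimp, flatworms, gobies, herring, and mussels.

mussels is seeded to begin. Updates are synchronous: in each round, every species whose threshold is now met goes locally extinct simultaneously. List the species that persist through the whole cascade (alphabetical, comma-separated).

Round 1 — mussels goes locally extinct (initial).
Round 2 — checking thresholds:
  brine shrimp: 1 of 4 neighbours < 4, below threshold.
  flatworms: 1 of 6 neighbours < 6, below threshold.
  gobies: 1 of 6 neighbours ≥ 1, goes locally extinct.
  herring: 1 of 6 neighbours ≥ 1, goes locally extinct.
  nudibranchs: 1 of 5 neighbours < 5, below threshold.
Round 3 — checking thresholds:
  brine shrimp: 2 of 4 neighbours < 4, below threshold.
  copepods: 2 of 5 neighbours < 3, below threshold.
  eelgrass: 2 of 4 neighbours ≥ 1, goes locally extinct.
  flatworms: 2 of 6 neighbours < 6, below threshold.
  limpets: 2 of 5 neighbours ≥ 1, goes locally extinct.
  nudibranchs: 3 of 5 neighbours < 5, below threshold.
Round 4 — checking thresholds:
  algae: 1 of 2 neighbours < 2, below threshold.
  brine shrimp: 2 of 4 neighbours < 4, below threshold.
  copepods: 4 of 5 neighbours ≥ 3, goes locally extinct.
  flatworms: 4 of 6 neighbours < 6, below threshold.
  nudibranchs: 3 of 5 neighbours < 5, below threshold.
Round 5 — checking thresholds:
  algae: 2 of 2 neighbours ≥ 2, goes locally extinct.
  brine shrimp: 2 of 4 neighbours < 4, below threshold.
  flatworms: 4 of 6 neighbours < 6, below threshold.
  nudibranchs: 3 of 5 neighbours < 5, below threshold.
Round 6 — no new extinctions; cascade stops.

brine shrimp, flatworms, nudibranchs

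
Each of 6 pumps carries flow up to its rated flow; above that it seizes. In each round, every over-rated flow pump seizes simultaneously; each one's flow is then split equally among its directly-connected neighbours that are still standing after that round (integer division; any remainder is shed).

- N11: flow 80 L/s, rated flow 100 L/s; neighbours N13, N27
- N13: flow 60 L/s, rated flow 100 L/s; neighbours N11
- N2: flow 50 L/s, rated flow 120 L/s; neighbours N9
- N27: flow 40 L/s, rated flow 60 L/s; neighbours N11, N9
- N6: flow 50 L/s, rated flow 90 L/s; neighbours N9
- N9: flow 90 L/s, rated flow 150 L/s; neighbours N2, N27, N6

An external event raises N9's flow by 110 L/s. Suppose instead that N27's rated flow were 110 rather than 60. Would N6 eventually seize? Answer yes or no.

yes

With N27's rated flow at 110:
Round 1 — N9 at 200 > 150. N9 seizes.
  N9 sheds 200 L/s to N2, N27, N6: 66 each (2 lost).
    N2: 50+66 = 116 ≤ 120
    N27: 40+66 = 106 ≤ 110
    N6: 50+66 = 116 > 90
Round 2 — N6 seizes.
  N6 sheds 116 L/s: no online neighbours, lost.
No further seizures.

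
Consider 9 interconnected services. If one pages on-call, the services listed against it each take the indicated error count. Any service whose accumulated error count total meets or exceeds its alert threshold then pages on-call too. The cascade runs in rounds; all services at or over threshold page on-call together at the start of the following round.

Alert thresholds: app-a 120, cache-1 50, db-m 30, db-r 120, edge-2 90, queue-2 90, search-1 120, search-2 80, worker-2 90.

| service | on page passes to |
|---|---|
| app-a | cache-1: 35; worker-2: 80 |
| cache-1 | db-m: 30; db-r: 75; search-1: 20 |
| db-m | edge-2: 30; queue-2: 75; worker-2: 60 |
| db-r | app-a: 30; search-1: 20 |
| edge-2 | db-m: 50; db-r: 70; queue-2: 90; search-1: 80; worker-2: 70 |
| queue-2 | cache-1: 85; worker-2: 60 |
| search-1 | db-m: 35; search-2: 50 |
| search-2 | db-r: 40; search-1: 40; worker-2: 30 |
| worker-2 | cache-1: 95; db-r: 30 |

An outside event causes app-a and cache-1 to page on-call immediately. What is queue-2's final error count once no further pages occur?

Round 1 — app-a, cache-1 page on-call (initial).
  db-m: +30 → 30 ≥ 30
  db-r: +75 → 75 < 120
  search-1: +20 → 20 < 120
  worker-2: +80 → 80 < 90
Round 2 — db-m pages on-call.
  edge-2: +30 → 30 < 90
  queue-2: +75 → 75 < 90
  worker-2: +60 → 140 ≥ 90
Round 3 — worker-2 pages on-call.
  db-r: +30 → 105 < 120
No further pages.

75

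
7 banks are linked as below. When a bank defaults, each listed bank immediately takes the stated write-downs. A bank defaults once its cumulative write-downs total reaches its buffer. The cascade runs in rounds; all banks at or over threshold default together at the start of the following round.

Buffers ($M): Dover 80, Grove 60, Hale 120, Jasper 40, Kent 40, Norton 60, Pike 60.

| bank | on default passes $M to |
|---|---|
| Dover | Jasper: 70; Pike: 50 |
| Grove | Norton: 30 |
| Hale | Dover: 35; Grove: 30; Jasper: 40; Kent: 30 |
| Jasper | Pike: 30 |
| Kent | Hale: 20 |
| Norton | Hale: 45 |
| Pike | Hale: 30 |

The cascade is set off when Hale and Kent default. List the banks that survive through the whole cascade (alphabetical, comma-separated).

Dover, Grove, Norton, Pike

Round 1 — Hale, Kent default (initial).
  Dover: +35 → 35 < 80
  Grove: +30 → 30 < 60
  Jasper: +40 → 40 ≥ 40
Round 2 — Jasper defaults.
  Pike: +30 → 30 < 60
No further defaults.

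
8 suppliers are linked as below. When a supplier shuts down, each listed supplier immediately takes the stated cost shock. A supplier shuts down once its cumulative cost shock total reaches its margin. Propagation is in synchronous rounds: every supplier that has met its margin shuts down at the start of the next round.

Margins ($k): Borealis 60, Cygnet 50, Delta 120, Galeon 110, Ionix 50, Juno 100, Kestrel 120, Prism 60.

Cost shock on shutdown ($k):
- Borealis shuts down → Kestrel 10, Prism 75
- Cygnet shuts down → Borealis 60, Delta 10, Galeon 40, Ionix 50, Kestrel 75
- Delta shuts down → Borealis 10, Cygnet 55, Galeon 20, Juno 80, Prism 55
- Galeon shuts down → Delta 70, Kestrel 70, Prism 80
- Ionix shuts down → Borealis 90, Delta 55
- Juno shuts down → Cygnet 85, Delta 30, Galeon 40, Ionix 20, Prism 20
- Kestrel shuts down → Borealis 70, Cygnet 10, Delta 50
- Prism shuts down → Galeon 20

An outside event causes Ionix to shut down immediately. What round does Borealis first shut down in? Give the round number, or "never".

2

Round 1 — Ionix shuts down (initial).
  Borealis: +90 → 90 ≥ 60
  Delta: +55 → 55 < 120
Round 2 — Borealis shuts down.
  Kestrel: +10 → 10 < 120
  Prism: +75 → 75 ≥ 60
Round 3 — Prism shuts down.
  Galeon: +20 → 20 < 110
No further shutdowns.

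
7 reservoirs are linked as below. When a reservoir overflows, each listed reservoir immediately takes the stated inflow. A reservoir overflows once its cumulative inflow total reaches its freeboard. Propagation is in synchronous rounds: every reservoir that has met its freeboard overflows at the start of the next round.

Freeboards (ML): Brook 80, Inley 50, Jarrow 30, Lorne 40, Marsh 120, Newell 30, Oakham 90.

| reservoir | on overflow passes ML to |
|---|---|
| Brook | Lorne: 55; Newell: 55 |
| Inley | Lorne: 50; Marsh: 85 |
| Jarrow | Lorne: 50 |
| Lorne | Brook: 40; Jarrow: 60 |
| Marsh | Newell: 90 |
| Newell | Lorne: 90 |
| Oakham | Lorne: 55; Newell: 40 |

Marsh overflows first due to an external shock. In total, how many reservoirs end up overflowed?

Round 1 — Marsh overflows (initial).
  Newell: +90 → 90 ≥ 30
Round 2 — Newell overflows.
  Lorne: +90 → 90 ≥ 40
Round 3 — Lorne overflows.
  Brook: +40 → 40 < 80
  Jarrow: +60 → 60 ≥ 30
Round 4 — Jarrow overflows.
No further overflows.

4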